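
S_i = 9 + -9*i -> [9, 0, -9, -18, -27]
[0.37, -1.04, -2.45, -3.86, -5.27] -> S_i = 0.37 + -1.41*i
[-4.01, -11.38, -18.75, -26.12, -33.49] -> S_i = -4.01 + -7.37*i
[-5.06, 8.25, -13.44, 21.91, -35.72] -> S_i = -5.06*(-1.63)^i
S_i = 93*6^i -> [93, 558, 3348, 20088, 120528]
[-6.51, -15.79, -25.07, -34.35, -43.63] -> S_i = -6.51 + -9.28*i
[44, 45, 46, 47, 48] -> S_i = 44 + 1*i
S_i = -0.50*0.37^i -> [-0.5, -0.18, -0.07, -0.03, -0.01]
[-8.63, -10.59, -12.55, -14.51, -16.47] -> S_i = -8.63 + -1.96*i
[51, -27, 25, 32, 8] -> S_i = Random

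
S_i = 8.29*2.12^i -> [8.29, 17.57, 37.26, 78.99, 167.45]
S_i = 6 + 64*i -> [6, 70, 134, 198, 262]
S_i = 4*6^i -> [4, 24, 144, 864, 5184]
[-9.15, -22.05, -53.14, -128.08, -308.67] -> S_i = -9.15*2.41^i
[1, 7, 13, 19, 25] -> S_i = 1 + 6*i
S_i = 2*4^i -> [2, 8, 32, 128, 512]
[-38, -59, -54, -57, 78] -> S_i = Random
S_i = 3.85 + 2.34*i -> [3.85, 6.19, 8.53, 10.87, 13.21]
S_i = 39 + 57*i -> [39, 96, 153, 210, 267]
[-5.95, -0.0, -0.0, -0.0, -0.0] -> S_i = -5.95*0.00^i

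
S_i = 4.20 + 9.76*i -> [4.2, 13.96, 23.72, 33.48, 43.24]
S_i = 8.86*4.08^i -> [8.86, 36.15, 147.49, 601.75, 2455.13]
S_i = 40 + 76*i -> [40, 116, 192, 268, 344]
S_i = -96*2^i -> [-96, -192, -384, -768, -1536]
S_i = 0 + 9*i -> [0, 9, 18, 27, 36]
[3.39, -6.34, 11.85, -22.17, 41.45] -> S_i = 3.39*(-1.87)^i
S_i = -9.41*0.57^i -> [-9.41, -5.36, -3.06, -1.74, -0.99]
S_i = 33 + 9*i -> [33, 42, 51, 60, 69]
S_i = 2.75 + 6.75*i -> [2.75, 9.5, 16.25, 23.0, 29.75]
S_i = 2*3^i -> [2, 6, 18, 54, 162]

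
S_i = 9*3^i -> [9, 27, 81, 243, 729]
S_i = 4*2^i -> [4, 8, 16, 32, 64]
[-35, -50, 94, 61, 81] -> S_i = Random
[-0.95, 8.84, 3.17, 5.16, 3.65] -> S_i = Random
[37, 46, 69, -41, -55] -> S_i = Random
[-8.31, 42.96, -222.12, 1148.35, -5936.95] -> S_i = -8.31*(-5.17)^i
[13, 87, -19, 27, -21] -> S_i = Random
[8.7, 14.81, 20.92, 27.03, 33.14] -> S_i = 8.70 + 6.11*i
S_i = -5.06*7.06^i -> [-5.06, -35.72, -252.21, -1780.59, -12570.99]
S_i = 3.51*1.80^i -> [3.51, 6.32, 11.37, 20.47, 36.85]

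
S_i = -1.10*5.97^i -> [-1.1, -6.57, -39.2, -234.05, -1397.3]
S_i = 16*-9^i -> [16, -144, 1296, -11664, 104976]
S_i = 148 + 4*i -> [148, 152, 156, 160, 164]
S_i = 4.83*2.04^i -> [4.83, 9.85, 20.1, 41.01, 83.65]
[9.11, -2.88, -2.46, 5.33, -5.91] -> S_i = Random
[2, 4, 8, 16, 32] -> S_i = 2*2^i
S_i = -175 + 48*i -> [-175, -127, -79, -31, 17]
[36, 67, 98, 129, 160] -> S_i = 36 + 31*i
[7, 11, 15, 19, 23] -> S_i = 7 + 4*i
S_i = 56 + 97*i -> [56, 153, 250, 347, 444]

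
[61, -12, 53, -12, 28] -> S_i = Random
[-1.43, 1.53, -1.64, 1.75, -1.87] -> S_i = -1.43*(-1.07)^i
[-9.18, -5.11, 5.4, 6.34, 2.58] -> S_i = Random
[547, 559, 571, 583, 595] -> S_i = 547 + 12*i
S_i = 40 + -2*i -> [40, 38, 36, 34, 32]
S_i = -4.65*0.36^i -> [-4.65, -1.67, -0.6, -0.22, -0.08]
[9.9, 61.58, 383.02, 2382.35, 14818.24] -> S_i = 9.90*6.22^i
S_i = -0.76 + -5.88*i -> [-0.76, -6.64, -12.52, -18.4, -24.28]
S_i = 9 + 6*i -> [9, 15, 21, 27, 33]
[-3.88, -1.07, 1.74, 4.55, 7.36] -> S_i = -3.88 + 2.81*i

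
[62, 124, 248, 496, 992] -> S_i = 62*2^i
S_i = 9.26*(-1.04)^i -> [9.26, -9.63, 10.02, -10.42, 10.83]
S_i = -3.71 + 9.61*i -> [-3.71, 5.9, 15.51, 25.12, 34.73]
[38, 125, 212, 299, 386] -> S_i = 38 + 87*i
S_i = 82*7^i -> [82, 574, 4018, 28126, 196882]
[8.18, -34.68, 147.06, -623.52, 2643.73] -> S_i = 8.18*(-4.24)^i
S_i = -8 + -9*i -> [-8, -17, -26, -35, -44]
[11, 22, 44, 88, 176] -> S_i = 11*2^i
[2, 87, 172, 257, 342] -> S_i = 2 + 85*i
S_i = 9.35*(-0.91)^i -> [9.35, -8.51, 7.74, -7.05, 6.41]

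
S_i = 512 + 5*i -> [512, 517, 522, 527, 532]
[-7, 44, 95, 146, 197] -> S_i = -7 + 51*i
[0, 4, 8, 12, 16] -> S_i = 0 + 4*i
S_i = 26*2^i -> [26, 52, 104, 208, 416]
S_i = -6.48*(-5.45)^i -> [-6.48, 35.32, -192.47, 1048.97, -5716.91]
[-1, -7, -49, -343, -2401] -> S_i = -1*7^i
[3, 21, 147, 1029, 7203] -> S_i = 3*7^i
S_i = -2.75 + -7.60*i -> [-2.75, -10.35, -17.95, -25.55, -33.15]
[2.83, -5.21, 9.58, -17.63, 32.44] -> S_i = 2.83*(-1.84)^i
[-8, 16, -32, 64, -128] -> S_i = -8*-2^i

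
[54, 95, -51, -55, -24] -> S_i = Random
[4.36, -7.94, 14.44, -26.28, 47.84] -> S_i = 4.36*(-1.82)^i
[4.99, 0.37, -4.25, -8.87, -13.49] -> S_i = 4.99 + -4.62*i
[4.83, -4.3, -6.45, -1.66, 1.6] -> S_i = Random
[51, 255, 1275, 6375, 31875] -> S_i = 51*5^i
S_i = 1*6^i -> [1, 6, 36, 216, 1296]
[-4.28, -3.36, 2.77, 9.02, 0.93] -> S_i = Random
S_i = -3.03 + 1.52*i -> [-3.03, -1.51, 0.01, 1.53, 3.05]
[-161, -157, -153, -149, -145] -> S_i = -161 + 4*i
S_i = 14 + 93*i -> [14, 107, 200, 293, 386]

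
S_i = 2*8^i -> [2, 16, 128, 1024, 8192]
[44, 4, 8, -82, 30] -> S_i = Random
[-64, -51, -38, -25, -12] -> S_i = -64 + 13*i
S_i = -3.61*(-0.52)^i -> [-3.61, 1.88, -0.98, 0.51, -0.26]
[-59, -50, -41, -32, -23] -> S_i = -59 + 9*i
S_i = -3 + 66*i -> [-3, 63, 129, 195, 261]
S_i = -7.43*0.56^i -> [-7.43, -4.16, -2.33, -1.3, -0.73]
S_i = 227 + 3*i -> [227, 230, 233, 236, 239]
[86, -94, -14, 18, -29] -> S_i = Random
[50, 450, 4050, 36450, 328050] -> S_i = 50*9^i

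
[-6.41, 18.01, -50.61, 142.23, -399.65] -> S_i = -6.41*(-2.81)^i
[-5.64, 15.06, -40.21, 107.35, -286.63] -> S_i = -5.64*(-2.67)^i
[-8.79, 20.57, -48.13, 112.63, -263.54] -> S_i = -8.79*(-2.34)^i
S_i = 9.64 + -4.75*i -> [9.64, 4.89, 0.14, -4.61, -9.36]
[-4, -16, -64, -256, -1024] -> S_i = -4*4^i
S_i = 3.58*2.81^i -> [3.58, 10.06, 28.27, 79.43, 223.21]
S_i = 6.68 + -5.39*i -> [6.68, 1.29, -4.1, -9.49, -14.88]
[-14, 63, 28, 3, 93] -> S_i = Random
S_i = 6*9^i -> [6, 54, 486, 4374, 39366]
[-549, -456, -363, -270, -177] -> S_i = -549 + 93*i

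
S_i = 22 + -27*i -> [22, -5, -32, -59, -86]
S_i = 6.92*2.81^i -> [6.92, 19.45, 54.64, 153.54, 431.45]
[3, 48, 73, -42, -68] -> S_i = Random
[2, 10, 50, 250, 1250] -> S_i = 2*5^i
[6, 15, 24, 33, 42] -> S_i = 6 + 9*i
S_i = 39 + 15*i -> [39, 54, 69, 84, 99]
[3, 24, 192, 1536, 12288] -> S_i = 3*8^i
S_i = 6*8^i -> [6, 48, 384, 3072, 24576]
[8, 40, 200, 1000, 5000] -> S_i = 8*5^i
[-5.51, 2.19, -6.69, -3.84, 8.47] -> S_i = Random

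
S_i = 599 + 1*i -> [599, 600, 601, 602, 603]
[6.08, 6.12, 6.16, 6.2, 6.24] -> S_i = 6.08 + 0.04*i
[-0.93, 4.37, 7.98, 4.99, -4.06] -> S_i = Random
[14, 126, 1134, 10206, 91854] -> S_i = 14*9^i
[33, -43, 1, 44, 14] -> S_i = Random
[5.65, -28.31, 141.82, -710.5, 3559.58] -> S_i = 5.65*(-5.01)^i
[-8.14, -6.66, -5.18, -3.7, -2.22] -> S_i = -8.14 + 1.48*i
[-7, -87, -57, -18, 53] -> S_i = Random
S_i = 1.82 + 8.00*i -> [1.82, 9.82, 17.82, 25.82, 33.82]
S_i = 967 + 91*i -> [967, 1058, 1149, 1240, 1331]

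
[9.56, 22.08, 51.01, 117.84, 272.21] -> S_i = 9.56*2.31^i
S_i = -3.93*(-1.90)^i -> [-3.93, 7.47, -14.19, 26.96, -51.22]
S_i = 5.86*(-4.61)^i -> [5.86, -27.01, 124.54, -574.12, 2646.68]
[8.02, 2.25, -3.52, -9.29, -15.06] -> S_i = 8.02 + -5.77*i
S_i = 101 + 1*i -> [101, 102, 103, 104, 105]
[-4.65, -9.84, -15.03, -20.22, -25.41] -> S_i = -4.65 + -5.19*i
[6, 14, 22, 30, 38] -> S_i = 6 + 8*i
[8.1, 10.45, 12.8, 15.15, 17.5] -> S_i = 8.10 + 2.35*i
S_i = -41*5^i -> [-41, -205, -1025, -5125, -25625]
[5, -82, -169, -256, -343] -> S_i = 5 + -87*i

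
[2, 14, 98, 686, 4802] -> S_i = 2*7^i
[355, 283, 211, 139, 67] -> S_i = 355 + -72*i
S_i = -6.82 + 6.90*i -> [-6.82, 0.08, 6.98, 13.88, 20.78]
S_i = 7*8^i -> [7, 56, 448, 3584, 28672]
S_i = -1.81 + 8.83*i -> [-1.81, 7.02, 15.85, 24.68, 33.51]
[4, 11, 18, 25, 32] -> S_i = 4 + 7*i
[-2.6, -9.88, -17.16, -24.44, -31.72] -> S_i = -2.60 + -7.28*i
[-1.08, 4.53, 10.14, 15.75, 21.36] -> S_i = -1.08 + 5.61*i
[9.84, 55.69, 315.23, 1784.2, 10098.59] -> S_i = 9.84*5.66^i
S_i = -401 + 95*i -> [-401, -306, -211, -116, -21]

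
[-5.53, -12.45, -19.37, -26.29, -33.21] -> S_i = -5.53 + -6.92*i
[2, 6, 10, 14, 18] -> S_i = 2 + 4*i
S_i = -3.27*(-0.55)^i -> [-3.27, 1.8, -0.99, 0.54, -0.3]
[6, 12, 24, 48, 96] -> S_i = 6*2^i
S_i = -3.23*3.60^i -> [-3.23, -11.63, -41.86, -150.7, -542.52]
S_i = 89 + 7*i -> [89, 96, 103, 110, 117]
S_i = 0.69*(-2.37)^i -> [0.69, -1.64, 3.88, -9.19, 21.77]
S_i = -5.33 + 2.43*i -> [-5.33, -2.9, -0.47, 1.96, 4.39]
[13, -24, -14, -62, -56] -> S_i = Random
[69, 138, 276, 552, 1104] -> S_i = 69*2^i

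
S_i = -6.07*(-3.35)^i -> [-6.07, 20.33, -68.12, 228.2, -764.48]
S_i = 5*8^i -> [5, 40, 320, 2560, 20480]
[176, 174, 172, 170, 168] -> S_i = 176 + -2*i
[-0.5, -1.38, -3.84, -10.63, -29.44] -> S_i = -0.50*2.77^i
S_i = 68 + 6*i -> [68, 74, 80, 86, 92]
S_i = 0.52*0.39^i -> [0.52, 0.2, 0.08, 0.03, 0.01]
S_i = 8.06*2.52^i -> [8.06, 20.31, 51.18, 128.98, 325.04]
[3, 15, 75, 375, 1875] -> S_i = 3*5^i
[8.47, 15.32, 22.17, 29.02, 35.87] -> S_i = 8.47 + 6.85*i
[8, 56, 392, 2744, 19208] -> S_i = 8*7^i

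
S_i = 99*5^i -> [99, 495, 2475, 12375, 61875]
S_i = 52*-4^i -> [52, -208, 832, -3328, 13312]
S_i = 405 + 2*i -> [405, 407, 409, 411, 413]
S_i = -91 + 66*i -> [-91, -25, 41, 107, 173]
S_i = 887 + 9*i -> [887, 896, 905, 914, 923]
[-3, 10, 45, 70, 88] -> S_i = Random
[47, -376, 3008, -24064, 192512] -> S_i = 47*-8^i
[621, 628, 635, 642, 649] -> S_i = 621 + 7*i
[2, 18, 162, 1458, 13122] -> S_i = 2*9^i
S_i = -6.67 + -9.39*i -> [-6.67, -16.06, -25.45, -34.84, -44.23]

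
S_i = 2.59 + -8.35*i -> [2.59, -5.76, -14.11, -22.46, -30.81]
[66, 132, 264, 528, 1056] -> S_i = 66*2^i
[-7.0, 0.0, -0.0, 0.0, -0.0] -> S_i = -7.00*-0.00^i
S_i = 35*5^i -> [35, 175, 875, 4375, 21875]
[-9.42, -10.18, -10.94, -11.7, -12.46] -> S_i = -9.42 + -0.76*i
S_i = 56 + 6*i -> [56, 62, 68, 74, 80]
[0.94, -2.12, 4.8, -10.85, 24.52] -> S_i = 0.94*(-2.26)^i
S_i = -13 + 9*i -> [-13, -4, 5, 14, 23]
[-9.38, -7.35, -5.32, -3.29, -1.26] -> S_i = -9.38 + 2.03*i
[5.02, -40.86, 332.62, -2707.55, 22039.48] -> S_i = 5.02*(-8.14)^i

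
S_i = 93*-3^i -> [93, -279, 837, -2511, 7533]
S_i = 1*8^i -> [1, 8, 64, 512, 4096]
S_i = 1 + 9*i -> [1, 10, 19, 28, 37]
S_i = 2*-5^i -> [2, -10, 50, -250, 1250]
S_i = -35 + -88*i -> [-35, -123, -211, -299, -387]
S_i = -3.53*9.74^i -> [-3.53, -34.38, -334.88, -3261.76, -31769.51]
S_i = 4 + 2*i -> [4, 6, 8, 10, 12]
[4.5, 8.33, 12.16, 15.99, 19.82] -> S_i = 4.50 + 3.83*i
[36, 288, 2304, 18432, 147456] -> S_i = 36*8^i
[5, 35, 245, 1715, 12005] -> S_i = 5*7^i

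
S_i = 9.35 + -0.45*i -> [9.35, 8.9, 8.45, 8.0, 7.55]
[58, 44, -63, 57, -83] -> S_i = Random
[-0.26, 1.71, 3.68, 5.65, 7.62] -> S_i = -0.26 + 1.97*i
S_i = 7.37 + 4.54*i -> [7.37, 11.91, 16.45, 20.99, 25.53]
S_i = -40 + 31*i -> [-40, -9, 22, 53, 84]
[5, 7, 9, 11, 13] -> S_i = 5 + 2*i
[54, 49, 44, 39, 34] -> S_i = 54 + -5*i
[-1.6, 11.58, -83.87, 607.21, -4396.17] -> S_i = -1.60*(-7.24)^i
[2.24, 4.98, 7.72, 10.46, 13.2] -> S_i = 2.24 + 2.74*i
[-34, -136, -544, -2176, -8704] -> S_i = -34*4^i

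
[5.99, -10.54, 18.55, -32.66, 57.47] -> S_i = 5.99*(-1.76)^i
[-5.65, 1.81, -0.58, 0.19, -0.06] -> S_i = -5.65*(-0.32)^i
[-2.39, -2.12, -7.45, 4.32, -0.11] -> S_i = Random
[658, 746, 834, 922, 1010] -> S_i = 658 + 88*i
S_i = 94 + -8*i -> [94, 86, 78, 70, 62]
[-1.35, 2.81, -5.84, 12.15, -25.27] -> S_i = -1.35*(-2.08)^i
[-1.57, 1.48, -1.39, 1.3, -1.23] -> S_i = -1.57*(-0.94)^i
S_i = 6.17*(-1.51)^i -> [6.17, -9.32, 14.07, -21.24, 32.08]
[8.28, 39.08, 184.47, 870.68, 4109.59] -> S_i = 8.28*4.72^i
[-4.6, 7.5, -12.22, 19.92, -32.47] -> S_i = -4.60*(-1.63)^i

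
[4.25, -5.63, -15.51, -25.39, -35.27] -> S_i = 4.25 + -9.88*i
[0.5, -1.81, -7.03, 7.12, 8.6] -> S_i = Random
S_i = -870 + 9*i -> [-870, -861, -852, -843, -834]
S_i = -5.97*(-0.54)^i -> [-5.97, 3.22, -1.74, 0.94, -0.51]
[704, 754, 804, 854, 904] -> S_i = 704 + 50*i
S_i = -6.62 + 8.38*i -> [-6.62, 1.76, 10.14, 18.52, 26.9]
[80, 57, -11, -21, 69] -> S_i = Random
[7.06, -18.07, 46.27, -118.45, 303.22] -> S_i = 7.06*(-2.56)^i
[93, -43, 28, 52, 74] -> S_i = Random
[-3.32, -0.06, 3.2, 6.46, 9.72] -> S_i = -3.32 + 3.26*i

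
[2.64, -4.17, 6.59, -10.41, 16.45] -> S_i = 2.64*(-1.58)^i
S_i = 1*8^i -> [1, 8, 64, 512, 4096]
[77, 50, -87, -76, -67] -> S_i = Random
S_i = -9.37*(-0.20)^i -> [-9.37, 1.87, -0.37, 0.07, -0.01]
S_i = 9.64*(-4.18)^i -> [9.64, -40.3, 168.43, -704.05, 2942.95]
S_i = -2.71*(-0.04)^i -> [-2.71, 0.11, -0.0, 0.0, -0.0]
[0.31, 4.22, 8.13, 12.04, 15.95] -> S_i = 0.31 + 3.91*i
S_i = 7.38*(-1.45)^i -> [7.38, -10.7, 15.52, -22.5, 32.62]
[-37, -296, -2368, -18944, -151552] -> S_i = -37*8^i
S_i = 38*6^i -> [38, 228, 1368, 8208, 49248]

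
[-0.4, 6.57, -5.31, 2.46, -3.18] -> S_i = Random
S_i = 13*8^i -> [13, 104, 832, 6656, 53248]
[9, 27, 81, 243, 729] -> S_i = 9*3^i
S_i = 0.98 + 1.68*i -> [0.98, 2.66, 4.34, 6.02, 7.7]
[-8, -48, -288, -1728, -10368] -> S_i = -8*6^i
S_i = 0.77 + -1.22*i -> [0.77, -0.45, -1.67, -2.89, -4.11]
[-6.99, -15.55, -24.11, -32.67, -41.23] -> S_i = -6.99 + -8.56*i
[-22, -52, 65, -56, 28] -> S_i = Random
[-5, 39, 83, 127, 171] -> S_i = -5 + 44*i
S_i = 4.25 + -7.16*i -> [4.25, -2.91, -10.07, -17.23, -24.39]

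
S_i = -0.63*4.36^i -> [-0.63, -2.75, -11.98, -52.22, -227.66]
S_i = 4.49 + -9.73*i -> [4.49, -5.24, -14.97, -24.7, -34.43]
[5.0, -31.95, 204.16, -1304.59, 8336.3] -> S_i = 5.00*(-6.39)^i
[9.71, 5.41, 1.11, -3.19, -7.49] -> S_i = 9.71 + -4.30*i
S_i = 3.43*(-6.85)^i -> [3.43, -23.5, 160.94, -1102.47, 7551.9]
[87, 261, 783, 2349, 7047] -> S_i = 87*3^i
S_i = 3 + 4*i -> [3, 7, 11, 15, 19]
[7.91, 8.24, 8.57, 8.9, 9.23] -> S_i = 7.91 + 0.33*i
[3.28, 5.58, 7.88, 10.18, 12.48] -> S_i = 3.28 + 2.30*i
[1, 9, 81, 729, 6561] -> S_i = 1*9^i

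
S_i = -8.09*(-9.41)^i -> [-8.09, 76.13, -716.35, 6740.89, -63431.8]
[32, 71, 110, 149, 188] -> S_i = 32 + 39*i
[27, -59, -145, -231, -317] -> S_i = 27 + -86*i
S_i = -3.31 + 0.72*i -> [-3.31, -2.59, -1.87, -1.15, -0.43]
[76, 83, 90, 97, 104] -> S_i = 76 + 7*i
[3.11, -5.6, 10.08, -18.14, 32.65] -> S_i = 3.11*(-1.80)^i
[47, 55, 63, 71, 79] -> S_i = 47 + 8*i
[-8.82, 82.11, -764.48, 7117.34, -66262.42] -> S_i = -8.82*(-9.31)^i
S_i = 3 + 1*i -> [3, 4, 5, 6, 7]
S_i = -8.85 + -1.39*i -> [-8.85, -10.24, -11.63, -13.02, -14.41]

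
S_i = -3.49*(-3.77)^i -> [-3.49, 13.16, -49.6, 187.0, -705.0]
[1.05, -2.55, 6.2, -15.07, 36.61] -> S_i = 1.05*(-2.43)^i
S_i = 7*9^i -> [7, 63, 567, 5103, 45927]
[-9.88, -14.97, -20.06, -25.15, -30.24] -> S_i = -9.88 + -5.09*i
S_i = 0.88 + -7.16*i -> [0.88, -6.28, -13.44, -20.6, -27.76]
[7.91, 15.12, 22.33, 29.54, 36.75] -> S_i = 7.91 + 7.21*i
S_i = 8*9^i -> [8, 72, 648, 5832, 52488]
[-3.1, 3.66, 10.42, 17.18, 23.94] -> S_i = -3.10 + 6.76*i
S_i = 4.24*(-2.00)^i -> [4.24, -8.48, 16.96, -33.92, 67.84]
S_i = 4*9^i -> [4, 36, 324, 2916, 26244]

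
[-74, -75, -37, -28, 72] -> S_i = Random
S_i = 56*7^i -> [56, 392, 2744, 19208, 134456]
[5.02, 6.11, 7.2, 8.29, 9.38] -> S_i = 5.02 + 1.09*i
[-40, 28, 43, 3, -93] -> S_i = Random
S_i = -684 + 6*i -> [-684, -678, -672, -666, -660]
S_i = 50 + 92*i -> [50, 142, 234, 326, 418]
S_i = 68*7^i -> [68, 476, 3332, 23324, 163268]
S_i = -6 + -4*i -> [-6, -10, -14, -18, -22]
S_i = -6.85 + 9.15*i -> [-6.85, 2.3, 11.45, 20.6, 29.75]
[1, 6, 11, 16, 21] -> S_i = 1 + 5*i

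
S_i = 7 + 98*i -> [7, 105, 203, 301, 399]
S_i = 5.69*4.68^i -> [5.69, 26.63, 124.62, 583.24, 2729.58]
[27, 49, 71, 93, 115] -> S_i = 27 + 22*i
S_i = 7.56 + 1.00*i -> [7.56, 8.56, 9.56, 10.56, 11.56]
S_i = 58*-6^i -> [58, -348, 2088, -12528, 75168]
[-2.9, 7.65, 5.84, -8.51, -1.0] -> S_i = Random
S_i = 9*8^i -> [9, 72, 576, 4608, 36864]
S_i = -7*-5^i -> [-7, 35, -175, 875, -4375]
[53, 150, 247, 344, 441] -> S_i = 53 + 97*i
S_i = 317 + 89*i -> [317, 406, 495, 584, 673]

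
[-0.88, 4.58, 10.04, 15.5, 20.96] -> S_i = -0.88 + 5.46*i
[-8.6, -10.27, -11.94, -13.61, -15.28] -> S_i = -8.60 + -1.67*i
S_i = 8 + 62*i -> [8, 70, 132, 194, 256]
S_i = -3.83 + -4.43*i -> [-3.83, -8.26, -12.69, -17.12, -21.55]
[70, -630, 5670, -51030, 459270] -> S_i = 70*-9^i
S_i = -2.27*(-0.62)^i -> [-2.27, 1.41, -0.87, 0.54, -0.34]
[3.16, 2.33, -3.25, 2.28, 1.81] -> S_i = Random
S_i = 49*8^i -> [49, 392, 3136, 25088, 200704]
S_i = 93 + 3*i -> [93, 96, 99, 102, 105]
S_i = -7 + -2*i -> [-7, -9, -11, -13, -15]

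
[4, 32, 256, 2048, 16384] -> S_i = 4*8^i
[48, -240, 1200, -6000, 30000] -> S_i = 48*-5^i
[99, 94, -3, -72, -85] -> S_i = Random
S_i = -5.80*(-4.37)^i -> [-5.8, 25.35, -110.76, 484.03, -2115.21]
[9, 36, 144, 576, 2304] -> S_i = 9*4^i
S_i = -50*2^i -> [-50, -100, -200, -400, -800]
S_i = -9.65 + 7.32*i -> [-9.65, -2.33, 4.99, 12.31, 19.63]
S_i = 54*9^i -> [54, 486, 4374, 39366, 354294]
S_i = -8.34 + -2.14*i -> [-8.34, -10.48, -12.62, -14.76, -16.9]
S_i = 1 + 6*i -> [1, 7, 13, 19, 25]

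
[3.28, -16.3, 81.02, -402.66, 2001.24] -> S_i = 3.28*(-4.97)^i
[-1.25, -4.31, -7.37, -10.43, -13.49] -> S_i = -1.25 + -3.06*i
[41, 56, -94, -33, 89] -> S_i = Random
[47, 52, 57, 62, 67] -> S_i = 47 + 5*i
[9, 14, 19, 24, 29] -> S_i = 9 + 5*i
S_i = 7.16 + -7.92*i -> [7.16, -0.76, -8.68, -16.6, -24.52]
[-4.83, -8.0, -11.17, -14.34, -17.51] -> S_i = -4.83 + -3.17*i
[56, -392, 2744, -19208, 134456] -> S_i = 56*-7^i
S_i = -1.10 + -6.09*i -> [-1.1, -7.19, -13.28, -19.37, -25.46]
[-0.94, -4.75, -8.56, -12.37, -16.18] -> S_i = -0.94 + -3.81*i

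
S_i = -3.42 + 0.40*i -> [-3.42, -3.02, -2.62, -2.22, -1.82]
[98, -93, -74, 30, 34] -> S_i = Random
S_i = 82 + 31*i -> [82, 113, 144, 175, 206]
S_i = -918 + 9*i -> [-918, -909, -900, -891, -882]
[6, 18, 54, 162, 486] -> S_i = 6*3^i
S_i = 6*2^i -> [6, 12, 24, 48, 96]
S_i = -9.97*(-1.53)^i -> [-9.97, 15.25, -23.34, 35.71, -54.63]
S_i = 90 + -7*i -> [90, 83, 76, 69, 62]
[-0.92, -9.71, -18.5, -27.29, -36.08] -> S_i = -0.92 + -8.79*i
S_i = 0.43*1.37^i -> [0.43, 0.59, 0.81, 1.11, 1.51]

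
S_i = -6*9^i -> [-6, -54, -486, -4374, -39366]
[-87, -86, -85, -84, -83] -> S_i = -87 + 1*i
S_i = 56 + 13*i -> [56, 69, 82, 95, 108]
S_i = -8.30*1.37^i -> [-8.3, -11.37, -15.58, -21.34, -29.24]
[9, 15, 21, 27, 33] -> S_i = 9 + 6*i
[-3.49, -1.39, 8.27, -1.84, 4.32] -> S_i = Random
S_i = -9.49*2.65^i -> [-9.49, -25.15, -66.64, -176.61, -468.0]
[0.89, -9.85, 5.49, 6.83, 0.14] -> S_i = Random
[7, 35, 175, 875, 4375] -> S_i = 7*5^i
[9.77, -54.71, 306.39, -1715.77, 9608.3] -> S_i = 9.77*(-5.60)^i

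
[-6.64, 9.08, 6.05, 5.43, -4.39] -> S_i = Random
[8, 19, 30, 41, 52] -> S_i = 8 + 11*i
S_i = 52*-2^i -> [52, -104, 208, -416, 832]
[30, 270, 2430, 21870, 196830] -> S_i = 30*9^i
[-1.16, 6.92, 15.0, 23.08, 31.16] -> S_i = -1.16 + 8.08*i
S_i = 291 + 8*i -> [291, 299, 307, 315, 323]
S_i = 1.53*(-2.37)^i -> [1.53, -3.63, 8.59, -20.37, 48.27]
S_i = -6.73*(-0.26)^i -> [-6.73, 1.75, -0.45, 0.12, -0.03]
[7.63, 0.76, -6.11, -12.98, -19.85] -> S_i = 7.63 + -6.87*i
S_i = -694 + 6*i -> [-694, -688, -682, -676, -670]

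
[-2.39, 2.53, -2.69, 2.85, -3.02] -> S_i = -2.39*(-1.06)^i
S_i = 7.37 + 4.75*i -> [7.37, 12.12, 16.87, 21.62, 26.37]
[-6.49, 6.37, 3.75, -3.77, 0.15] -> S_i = Random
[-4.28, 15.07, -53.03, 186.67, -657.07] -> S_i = -4.28*(-3.52)^i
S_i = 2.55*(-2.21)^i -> [2.55, -5.64, 12.45, -27.52, 60.83]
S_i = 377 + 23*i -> [377, 400, 423, 446, 469]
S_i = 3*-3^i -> [3, -9, 27, -81, 243]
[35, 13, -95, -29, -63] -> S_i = Random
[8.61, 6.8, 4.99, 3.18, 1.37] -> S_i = 8.61 + -1.81*i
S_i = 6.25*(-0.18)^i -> [6.25, -1.12, 0.2, -0.04, 0.01]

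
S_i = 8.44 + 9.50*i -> [8.44, 17.94, 27.44, 36.94, 46.44]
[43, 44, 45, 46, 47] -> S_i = 43 + 1*i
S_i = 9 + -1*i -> [9, 8, 7, 6, 5]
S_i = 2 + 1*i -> [2, 3, 4, 5, 6]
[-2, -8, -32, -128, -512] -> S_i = -2*4^i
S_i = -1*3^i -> [-1, -3, -9, -27, -81]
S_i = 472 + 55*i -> [472, 527, 582, 637, 692]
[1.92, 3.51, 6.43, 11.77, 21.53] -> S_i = 1.92*1.83^i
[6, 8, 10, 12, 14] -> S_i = 6 + 2*i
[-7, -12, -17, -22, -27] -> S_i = -7 + -5*i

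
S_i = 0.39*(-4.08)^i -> [0.39, -1.59, 6.49, -26.49, 108.07]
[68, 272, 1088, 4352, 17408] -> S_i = 68*4^i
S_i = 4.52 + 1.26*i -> [4.52, 5.78, 7.04, 8.3, 9.56]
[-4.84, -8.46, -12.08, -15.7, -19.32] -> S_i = -4.84 + -3.62*i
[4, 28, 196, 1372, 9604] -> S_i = 4*7^i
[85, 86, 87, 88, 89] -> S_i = 85 + 1*i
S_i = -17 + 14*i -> [-17, -3, 11, 25, 39]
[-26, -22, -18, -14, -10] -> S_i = -26 + 4*i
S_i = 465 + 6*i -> [465, 471, 477, 483, 489]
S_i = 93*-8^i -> [93, -744, 5952, -47616, 380928]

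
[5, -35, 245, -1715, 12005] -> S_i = 5*-7^i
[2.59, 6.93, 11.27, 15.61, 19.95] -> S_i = 2.59 + 4.34*i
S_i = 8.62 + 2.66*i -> [8.62, 11.28, 13.94, 16.6, 19.26]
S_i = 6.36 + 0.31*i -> [6.36, 6.67, 6.98, 7.29, 7.6]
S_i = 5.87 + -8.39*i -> [5.87, -2.52, -10.91, -19.3, -27.69]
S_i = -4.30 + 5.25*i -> [-4.3, 0.95, 6.2, 11.45, 16.7]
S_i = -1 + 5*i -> [-1, 4, 9, 14, 19]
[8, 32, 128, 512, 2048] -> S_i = 8*4^i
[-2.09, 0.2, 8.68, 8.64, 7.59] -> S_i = Random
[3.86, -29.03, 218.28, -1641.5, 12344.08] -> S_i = 3.86*(-7.52)^i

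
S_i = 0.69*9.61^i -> [0.69, 6.63, 63.72, 612.38, 5884.95]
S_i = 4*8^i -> [4, 32, 256, 2048, 16384]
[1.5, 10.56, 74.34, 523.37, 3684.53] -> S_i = 1.50*7.04^i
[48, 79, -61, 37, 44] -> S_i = Random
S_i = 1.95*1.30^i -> [1.95, 2.54, 3.3, 4.28, 5.57]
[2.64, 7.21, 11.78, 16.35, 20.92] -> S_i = 2.64 + 4.57*i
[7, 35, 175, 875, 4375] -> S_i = 7*5^i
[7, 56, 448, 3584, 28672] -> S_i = 7*8^i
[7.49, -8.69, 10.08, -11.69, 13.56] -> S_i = 7.49*(-1.16)^i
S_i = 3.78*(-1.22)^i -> [3.78, -4.61, 5.63, -6.86, 8.37]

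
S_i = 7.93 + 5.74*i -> [7.93, 13.67, 19.41, 25.15, 30.89]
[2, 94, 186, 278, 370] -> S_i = 2 + 92*i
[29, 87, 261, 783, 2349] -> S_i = 29*3^i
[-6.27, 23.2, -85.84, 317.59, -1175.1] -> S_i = -6.27*(-3.70)^i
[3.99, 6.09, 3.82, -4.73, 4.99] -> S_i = Random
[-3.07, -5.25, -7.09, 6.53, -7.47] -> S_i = Random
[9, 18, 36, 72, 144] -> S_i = 9*2^i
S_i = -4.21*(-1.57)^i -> [-4.21, 6.61, -10.38, 16.29, -25.58]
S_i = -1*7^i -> [-1, -7, -49, -343, -2401]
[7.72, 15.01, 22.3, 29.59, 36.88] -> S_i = 7.72 + 7.29*i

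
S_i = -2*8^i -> [-2, -16, -128, -1024, -8192]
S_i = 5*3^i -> [5, 15, 45, 135, 405]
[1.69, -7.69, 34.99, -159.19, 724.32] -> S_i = 1.69*(-4.55)^i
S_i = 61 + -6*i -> [61, 55, 49, 43, 37]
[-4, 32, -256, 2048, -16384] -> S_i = -4*-8^i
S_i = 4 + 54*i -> [4, 58, 112, 166, 220]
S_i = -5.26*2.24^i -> [-5.26, -11.78, -26.39, -59.12, -132.43]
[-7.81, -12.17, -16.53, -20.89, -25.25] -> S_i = -7.81 + -4.36*i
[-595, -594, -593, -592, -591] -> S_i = -595 + 1*i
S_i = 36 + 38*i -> [36, 74, 112, 150, 188]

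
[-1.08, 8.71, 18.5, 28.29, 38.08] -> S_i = -1.08 + 9.79*i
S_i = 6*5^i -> [6, 30, 150, 750, 3750]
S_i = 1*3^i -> [1, 3, 9, 27, 81]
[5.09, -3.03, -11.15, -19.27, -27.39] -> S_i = 5.09 + -8.12*i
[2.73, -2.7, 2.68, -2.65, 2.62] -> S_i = 2.73*(-0.99)^i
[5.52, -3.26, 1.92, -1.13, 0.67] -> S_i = 5.52*(-0.59)^i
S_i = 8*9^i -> [8, 72, 648, 5832, 52488]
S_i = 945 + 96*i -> [945, 1041, 1137, 1233, 1329]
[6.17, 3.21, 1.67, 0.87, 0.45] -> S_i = 6.17*0.52^i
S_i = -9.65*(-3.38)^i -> [-9.65, 32.62, -110.25, 372.63, -1259.49]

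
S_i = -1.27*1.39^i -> [-1.27, -1.77, -2.45, -3.41, -4.74]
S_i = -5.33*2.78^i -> [-5.33, -14.82, -41.19, -114.51, -318.35]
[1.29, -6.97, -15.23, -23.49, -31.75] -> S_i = 1.29 + -8.26*i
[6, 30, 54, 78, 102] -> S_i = 6 + 24*i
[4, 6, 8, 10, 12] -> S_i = 4 + 2*i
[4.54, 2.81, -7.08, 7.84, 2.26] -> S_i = Random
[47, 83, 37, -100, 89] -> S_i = Random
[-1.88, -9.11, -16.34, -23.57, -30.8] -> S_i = -1.88 + -7.23*i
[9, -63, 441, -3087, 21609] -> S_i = 9*-7^i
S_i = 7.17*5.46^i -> [7.17, 39.15, 213.75, 1167.07, 6372.2]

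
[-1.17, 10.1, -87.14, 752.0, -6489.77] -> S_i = -1.17*(-8.63)^i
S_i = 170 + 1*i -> [170, 171, 172, 173, 174]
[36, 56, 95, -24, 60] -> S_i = Random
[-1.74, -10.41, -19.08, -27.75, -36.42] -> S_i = -1.74 + -8.67*i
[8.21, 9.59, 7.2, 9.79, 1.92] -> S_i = Random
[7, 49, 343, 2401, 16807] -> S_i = 7*7^i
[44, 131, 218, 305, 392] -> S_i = 44 + 87*i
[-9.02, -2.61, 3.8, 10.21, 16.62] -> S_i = -9.02 + 6.41*i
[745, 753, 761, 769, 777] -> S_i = 745 + 8*i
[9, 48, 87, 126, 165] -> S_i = 9 + 39*i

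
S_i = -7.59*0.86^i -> [-7.59, -6.53, -5.61, -4.83, -4.15]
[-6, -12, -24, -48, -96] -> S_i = -6*2^i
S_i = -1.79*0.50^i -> [-1.79, -0.9, -0.45, -0.22, -0.11]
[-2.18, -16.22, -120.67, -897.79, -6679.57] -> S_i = -2.18*7.44^i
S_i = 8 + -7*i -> [8, 1, -6, -13, -20]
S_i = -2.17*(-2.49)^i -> [-2.17, 5.4, -13.45, 33.5, -83.42]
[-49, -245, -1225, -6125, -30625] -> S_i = -49*5^i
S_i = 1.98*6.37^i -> [1.98, 12.61, 80.34, 511.78, 3260.04]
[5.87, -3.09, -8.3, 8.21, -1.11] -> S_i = Random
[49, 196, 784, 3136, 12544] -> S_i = 49*4^i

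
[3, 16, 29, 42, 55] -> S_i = 3 + 13*i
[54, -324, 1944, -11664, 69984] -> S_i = 54*-6^i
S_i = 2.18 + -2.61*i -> [2.18, -0.43, -3.04, -5.65, -8.26]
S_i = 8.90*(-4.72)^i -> [8.9, -42.01, 198.28, -935.87, 4417.31]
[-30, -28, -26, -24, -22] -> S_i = -30 + 2*i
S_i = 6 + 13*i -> [6, 19, 32, 45, 58]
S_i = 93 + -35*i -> [93, 58, 23, -12, -47]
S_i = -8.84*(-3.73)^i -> [-8.84, 32.97, -122.99, 458.75, -1711.15]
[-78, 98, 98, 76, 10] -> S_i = Random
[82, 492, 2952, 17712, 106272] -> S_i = 82*6^i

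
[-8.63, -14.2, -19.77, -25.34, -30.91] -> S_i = -8.63 + -5.57*i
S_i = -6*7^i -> [-6, -42, -294, -2058, -14406]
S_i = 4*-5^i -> [4, -20, 100, -500, 2500]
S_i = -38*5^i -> [-38, -190, -950, -4750, -23750]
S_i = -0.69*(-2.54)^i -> [-0.69, 1.75, -4.45, 11.31, -28.72]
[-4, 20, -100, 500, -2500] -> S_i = -4*-5^i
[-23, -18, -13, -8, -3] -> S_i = -23 + 5*i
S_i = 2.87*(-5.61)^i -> [2.87, -16.1, 90.32, -506.72, 2842.72]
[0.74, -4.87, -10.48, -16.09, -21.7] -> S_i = 0.74 + -5.61*i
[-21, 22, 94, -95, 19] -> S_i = Random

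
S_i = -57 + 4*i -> [-57, -53, -49, -45, -41]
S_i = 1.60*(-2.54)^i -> [1.6, -4.06, 10.32, -26.22, 66.6]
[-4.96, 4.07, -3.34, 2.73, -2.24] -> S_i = -4.96*(-0.82)^i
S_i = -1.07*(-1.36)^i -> [-1.07, 1.46, -1.98, 2.69, -3.66]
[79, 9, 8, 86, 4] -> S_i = Random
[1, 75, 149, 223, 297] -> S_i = 1 + 74*i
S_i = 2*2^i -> [2, 4, 8, 16, 32]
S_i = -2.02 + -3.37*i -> [-2.02, -5.39, -8.76, -12.13, -15.5]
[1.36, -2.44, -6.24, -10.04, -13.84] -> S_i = 1.36 + -3.80*i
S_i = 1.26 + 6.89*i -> [1.26, 8.15, 15.04, 21.93, 28.82]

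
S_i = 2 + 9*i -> [2, 11, 20, 29, 38]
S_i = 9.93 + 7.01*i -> [9.93, 16.94, 23.95, 30.96, 37.97]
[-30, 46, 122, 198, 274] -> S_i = -30 + 76*i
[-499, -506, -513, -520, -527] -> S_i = -499 + -7*i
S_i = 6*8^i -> [6, 48, 384, 3072, 24576]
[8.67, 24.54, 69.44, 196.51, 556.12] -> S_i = 8.67*2.83^i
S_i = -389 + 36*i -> [-389, -353, -317, -281, -245]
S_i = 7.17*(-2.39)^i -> [7.17, -17.14, 40.96, -97.88, 233.94]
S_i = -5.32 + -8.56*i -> [-5.32, -13.88, -22.44, -31.0, -39.56]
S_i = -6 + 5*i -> [-6, -1, 4, 9, 14]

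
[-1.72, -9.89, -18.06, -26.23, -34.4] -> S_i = -1.72 + -8.17*i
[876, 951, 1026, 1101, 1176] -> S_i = 876 + 75*i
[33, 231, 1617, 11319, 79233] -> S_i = 33*7^i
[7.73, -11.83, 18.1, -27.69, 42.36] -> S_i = 7.73*(-1.53)^i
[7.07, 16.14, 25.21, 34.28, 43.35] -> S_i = 7.07 + 9.07*i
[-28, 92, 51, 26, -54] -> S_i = Random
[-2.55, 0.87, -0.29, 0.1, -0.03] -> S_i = -2.55*(-0.34)^i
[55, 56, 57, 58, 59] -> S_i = 55 + 1*i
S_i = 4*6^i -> [4, 24, 144, 864, 5184]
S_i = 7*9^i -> [7, 63, 567, 5103, 45927]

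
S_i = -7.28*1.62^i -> [-7.28, -11.79, -19.11, -30.95, -50.14]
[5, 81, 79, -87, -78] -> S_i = Random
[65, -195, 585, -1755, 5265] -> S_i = 65*-3^i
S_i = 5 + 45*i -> [5, 50, 95, 140, 185]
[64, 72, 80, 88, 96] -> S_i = 64 + 8*i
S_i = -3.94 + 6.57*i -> [-3.94, 2.63, 9.2, 15.77, 22.34]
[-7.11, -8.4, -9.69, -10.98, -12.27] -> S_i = -7.11 + -1.29*i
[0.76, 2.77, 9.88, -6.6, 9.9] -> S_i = Random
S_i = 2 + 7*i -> [2, 9, 16, 23, 30]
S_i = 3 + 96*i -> [3, 99, 195, 291, 387]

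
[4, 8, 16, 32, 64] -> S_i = 4*2^i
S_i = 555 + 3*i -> [555, 558, 561, 564, 567]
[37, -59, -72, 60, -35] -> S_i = Random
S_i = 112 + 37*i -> [112, 149, 186, 223, 260]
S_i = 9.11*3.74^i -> [9.11, 34.07, 127.43, 476.58, 1782.4]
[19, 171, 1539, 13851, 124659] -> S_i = 19*9^i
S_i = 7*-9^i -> [7, -63, 567, -5103, 45927]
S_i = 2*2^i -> [2, 4, 8, 16, 32]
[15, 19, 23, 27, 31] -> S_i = 15 + 4*i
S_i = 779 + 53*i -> [779, 832, 885, 938, 991]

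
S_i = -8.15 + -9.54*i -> [-8.15, -17.69, -27.23, -36.77, -46.31]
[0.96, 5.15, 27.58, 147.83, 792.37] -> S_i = 0.96*5.36^i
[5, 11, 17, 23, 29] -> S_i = 5 + 6*i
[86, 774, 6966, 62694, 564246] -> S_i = 86*9^i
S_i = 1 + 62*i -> [1, 63, 125, 187, 249]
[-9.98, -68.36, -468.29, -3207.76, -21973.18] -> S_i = -9.98*6.85^i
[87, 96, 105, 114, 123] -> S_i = 87 + 9*i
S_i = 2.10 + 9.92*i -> [2.1, 12.02, 21.94, 31.86, 41.78]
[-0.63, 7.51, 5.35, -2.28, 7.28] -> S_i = Random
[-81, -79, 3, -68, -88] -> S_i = Random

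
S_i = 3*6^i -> [3, 18, 108, 648, 3888]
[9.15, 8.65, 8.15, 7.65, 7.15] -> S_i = 9.15 + -0.50*i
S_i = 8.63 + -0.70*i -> [8.63, 7.93, 7.23, 6.53, 5.83]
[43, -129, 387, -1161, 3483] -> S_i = 43*-3^i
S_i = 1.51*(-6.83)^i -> [1.51, -10.31, 70.44, -481.1, 3285.94]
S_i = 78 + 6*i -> [78, 84, 90, 96, 102]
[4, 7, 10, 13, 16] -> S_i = 4 + 3*i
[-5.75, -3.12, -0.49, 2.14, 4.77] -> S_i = -5.75 + 2.63*i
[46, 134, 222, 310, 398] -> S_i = 46 + 88*i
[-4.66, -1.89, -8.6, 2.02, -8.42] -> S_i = Random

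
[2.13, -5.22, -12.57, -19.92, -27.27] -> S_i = 2.13 + -7.35*i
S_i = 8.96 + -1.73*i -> [8.96, 7.23, 5.5, 3.77, 2.04]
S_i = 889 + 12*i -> [889, 901, 913, 925, 937]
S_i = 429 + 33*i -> [429, 462, 495, 528, 561]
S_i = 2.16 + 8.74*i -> [2.16, 10.9, 19.64, 28.38, 37.12]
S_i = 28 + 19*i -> [28, 47, 66, 85, 104]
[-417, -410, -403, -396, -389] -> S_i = -417 + 7*i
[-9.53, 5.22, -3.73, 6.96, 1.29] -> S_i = Random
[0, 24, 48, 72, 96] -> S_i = 0 + 24*i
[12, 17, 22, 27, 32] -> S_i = 12 + 5*i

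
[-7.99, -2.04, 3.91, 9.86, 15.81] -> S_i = -7.99 + 5.95*i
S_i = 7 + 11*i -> [7, 18, 29, 40, 51]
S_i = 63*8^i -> [63, 504, 4032, 32256, 258048]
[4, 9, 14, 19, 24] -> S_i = 4 + 5*i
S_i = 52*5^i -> [52, 260, 1300, 6500, 32500]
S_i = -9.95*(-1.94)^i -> [-9.95, 19.3, -37.45, 72.65, -140.94]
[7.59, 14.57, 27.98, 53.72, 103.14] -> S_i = 7.59*1.92^i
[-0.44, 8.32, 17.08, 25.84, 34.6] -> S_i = -0.44 + 8.76*i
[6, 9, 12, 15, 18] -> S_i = 6 + 3*i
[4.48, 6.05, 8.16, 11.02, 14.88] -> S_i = 4.48*1.35^i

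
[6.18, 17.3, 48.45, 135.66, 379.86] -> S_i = 6.18*2.80^i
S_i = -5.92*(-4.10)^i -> [-5.92, 24.27, -99.52, 408.01, -1672.85]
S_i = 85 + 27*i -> [85, 112, 139, 166, 193]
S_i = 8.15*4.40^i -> [8.15, 35.86, 157.78, 694.25, 3054.7]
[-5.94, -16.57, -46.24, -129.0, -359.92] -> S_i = -5.94*2.79^i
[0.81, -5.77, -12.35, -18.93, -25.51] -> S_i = 0.81 + -6.58*i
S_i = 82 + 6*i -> [82, 88, 94, 100, 106]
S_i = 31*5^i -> [31, 155, 775, 3875, 19375]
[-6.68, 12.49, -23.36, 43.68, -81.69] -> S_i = -6.68*(-1.87)^i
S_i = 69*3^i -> [69, 207, 621, 1863, 5589]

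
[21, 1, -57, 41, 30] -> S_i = Random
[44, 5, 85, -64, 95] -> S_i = Random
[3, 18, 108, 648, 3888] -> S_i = 3*6^i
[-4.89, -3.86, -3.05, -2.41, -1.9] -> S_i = -4.89*0.79^i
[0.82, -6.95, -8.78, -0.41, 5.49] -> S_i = Random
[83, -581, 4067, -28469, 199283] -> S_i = 83*-7^i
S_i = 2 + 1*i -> [2, 3, 4, 5, 6]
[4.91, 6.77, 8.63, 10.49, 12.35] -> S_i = 4.91 + 1.86*i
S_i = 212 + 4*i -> [212, 216, 220, 224, 228]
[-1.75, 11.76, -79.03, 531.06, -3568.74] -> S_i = -1.75*(-6.72)^i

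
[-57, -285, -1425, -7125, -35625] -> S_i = -57*5^i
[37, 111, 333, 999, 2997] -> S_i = 37*3^i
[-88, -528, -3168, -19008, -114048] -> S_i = -88*6^i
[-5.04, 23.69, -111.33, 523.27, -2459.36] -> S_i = -5.04*(-4.70)^i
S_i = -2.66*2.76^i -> [-2.66, -7.34, -20.26, -55.93, -154.35]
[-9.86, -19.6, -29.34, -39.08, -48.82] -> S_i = -9.86 + -9.74*i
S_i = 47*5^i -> [47, 235, 1175, 5875, 29375]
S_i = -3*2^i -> [-3, -6, -12, -24, -48]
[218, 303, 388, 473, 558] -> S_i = 218 + 85*i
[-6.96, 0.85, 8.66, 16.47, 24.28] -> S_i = -6.96 + 7.81*i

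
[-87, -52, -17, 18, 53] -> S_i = -87 + 35*i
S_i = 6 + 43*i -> [6, 49, 92, 135, 178]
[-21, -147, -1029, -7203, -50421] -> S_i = -21*7^i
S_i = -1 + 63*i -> [-1, 62, 125, 188, 251]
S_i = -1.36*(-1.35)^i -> [-1.36, 1.84, -2.48, 3.35, -4.52]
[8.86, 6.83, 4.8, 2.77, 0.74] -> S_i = 8.86 + -2.03*i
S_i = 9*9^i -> [9, 81, 729, 6561, 59049]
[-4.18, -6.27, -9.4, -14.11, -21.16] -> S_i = -4.18*1.50^i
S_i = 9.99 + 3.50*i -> [9.99, 13.49, 16.99, 20.49, 23.99]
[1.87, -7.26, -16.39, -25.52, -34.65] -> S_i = 1.87 + -9.13*i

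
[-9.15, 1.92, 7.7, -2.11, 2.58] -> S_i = Random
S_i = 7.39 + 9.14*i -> [7.39, 16.53, 25.67, 34.81, 43.95]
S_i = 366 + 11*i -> [366, 377, 388, 399, 410]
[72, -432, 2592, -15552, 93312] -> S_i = 72*-6^i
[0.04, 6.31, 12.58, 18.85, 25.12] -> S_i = 0.04 + 6.27*i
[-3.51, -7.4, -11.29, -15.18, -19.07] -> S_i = -3.51 + -3.89*i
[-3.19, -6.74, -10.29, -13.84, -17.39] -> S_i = -3.19 + -3.55*i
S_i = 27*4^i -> [27, 108, 432, 1728, 6912]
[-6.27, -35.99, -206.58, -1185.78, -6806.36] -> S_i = -6.27*5.74^i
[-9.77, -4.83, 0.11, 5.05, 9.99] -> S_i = -9.77 + 4.94*i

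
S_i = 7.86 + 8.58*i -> [7.86, 16.44, 25.02, 33.6, 42.18]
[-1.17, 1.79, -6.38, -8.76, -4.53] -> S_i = Random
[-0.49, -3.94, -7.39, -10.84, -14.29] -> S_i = -0.49 + -3.45*i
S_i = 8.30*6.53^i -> [8.3, 54.2, 353.92, 2311.09, 15091.44]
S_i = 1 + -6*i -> [1, -5, -11, -17, -23]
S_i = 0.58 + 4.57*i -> [0.58, 5.15, 9.72, 14.29, 18.86]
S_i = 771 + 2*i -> [771, 773, 775, 777, 779]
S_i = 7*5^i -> [7, 35, 175, 875, 4375]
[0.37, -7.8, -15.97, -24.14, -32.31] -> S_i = 0.37 + -8.17*i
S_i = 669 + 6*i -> [669, 675, 681, 687, 693]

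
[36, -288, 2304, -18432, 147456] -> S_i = 36*-8^i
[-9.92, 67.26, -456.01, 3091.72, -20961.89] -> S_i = -9.92*(-6.78)^i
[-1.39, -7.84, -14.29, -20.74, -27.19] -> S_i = -1.39 + -6.45*i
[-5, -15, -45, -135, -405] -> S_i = -5*3^i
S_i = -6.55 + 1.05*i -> [-6.55, -5.5, -4.45, -3.4, -2.35]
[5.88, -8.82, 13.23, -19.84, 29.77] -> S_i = 5.88*(-1.50)^i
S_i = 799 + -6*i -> [799, 793, 787, 781, 775]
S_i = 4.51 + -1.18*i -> [4.51, 3.33, 2.15, 0.97, -0.21]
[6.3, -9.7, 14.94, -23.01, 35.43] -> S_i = 6.30*(-1.54)^i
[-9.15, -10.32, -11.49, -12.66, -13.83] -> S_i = -9.15 + -1.17*i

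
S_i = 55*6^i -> [55, 330, 1980, 11880, 71280]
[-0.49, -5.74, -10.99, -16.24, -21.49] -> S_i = -0.49 + -5.25*i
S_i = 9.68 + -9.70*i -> [9.68, -0.02, -9.72, -19.42, -29.12]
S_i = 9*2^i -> [9, 18, 36, 72, 144]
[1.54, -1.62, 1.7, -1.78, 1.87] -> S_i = 1.54*(-1.05)^i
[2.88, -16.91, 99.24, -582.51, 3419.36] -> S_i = 2.88*(-5.87)^i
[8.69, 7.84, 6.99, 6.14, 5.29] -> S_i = 8.69 + -0.85*i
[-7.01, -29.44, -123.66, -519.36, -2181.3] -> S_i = -7.01*4.20^i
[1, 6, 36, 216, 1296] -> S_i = 1*6^i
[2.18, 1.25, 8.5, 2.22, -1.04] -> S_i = Random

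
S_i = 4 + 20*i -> [4, 24, 44, 64, 84]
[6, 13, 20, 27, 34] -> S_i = 6 + 7*i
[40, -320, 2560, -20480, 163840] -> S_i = 40*-8^i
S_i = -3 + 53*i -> [-3, 50, 103, 156, 209]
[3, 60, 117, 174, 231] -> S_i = 3 + 57*i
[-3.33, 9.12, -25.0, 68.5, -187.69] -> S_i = -3.33*(-2.74)^i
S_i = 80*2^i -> [80, 160, 320, 640, 1280]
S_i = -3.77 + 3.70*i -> [-3.77, -0.07, 3.63, 7.33, 11.03]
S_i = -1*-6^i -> [-1, 6, -36, 216, -1296]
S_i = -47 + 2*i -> [-47, -45, -43, -41, -39]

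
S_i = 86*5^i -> [86, 430, 2150, 10750, 53750]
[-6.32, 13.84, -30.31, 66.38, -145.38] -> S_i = -6.32*(-2.19)^i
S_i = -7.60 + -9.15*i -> [-7.6, -16.75, -25.9, -35.05, -44.2]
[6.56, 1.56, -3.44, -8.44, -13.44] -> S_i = 6.56 + -5.00*i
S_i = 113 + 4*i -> [113, 117, 121, 125, 129]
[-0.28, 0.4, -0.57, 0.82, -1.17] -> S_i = -0.28*(-1.43)^i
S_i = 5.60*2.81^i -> [5.6, 15.74, 44.22, 124.25, 349.15]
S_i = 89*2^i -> [89, 178, 356, 712, 1424]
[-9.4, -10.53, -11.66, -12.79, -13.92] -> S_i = -9.40 + -1.13*i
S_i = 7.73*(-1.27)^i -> [7.73, -9.82, 12.47, -15.83, 20.11]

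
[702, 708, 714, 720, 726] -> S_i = 702 + 6*i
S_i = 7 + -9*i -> [7, -2, -11, -20, -29]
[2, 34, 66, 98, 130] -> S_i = 2 + 32*i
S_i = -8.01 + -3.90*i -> [-8.01, -11.91, -15.81, -19.71, -23.61]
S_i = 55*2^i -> [55, 110, 220, 440, 880]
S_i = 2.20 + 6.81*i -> [2.2, 9.01, 15.82, 22.63, 29.44]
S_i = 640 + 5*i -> [640, 645, 650, 655, 660]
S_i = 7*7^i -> [7, 49, 343, 2401, 16807]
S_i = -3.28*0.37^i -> [-3.28, -1.21, -0.45, -0.17, -0.06]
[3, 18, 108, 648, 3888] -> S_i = 3*6^i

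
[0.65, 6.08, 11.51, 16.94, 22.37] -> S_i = 0.65 + 5.43*i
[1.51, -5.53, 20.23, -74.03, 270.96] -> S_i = 1.51*(-3.66)^i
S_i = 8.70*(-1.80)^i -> [8.7, -15.66, 28.19, -50.74, 91.33]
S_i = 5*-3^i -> [5, -15, 45, -135, 405]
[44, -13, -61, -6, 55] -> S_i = Random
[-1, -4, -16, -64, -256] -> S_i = -1*4^i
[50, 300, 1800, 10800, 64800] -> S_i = 50*6^i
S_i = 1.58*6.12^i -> [1.58, 9.67, 59.18, 362.17, 2216.47]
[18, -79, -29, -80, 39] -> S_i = Random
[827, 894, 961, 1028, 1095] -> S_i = 827 + 67*i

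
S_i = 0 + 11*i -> [0, 11, 22, 33, 44]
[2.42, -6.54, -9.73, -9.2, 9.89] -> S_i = Random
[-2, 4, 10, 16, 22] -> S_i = -2 + 6*i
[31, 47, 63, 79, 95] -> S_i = 31 + 16*i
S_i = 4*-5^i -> [4, -20, 100, -500, 2500]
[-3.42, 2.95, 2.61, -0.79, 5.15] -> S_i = Random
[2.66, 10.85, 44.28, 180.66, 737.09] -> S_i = 2.66*4.08^i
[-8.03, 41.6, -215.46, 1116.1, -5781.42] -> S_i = -8.03*(-5.18)^i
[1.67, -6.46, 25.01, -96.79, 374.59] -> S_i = 1.67*(-3.87)^i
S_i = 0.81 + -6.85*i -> [0.81, -6.04, -12.89, -19.74, -26.59]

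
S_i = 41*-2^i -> [41, -82, 164, -328, 656]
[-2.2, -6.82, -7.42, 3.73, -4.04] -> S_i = Random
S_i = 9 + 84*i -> [9, 93, 177, 261, 345]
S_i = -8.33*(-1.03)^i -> [-8.33, 8.58, -8.84, 9.1, -9.38]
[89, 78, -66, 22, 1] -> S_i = Random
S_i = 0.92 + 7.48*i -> [0.92, 8.4, 15.88, 23.36, 30.84]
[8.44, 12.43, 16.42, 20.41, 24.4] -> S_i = 8.44 + 3.99*i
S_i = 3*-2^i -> [3, -6, 12, -24, 48]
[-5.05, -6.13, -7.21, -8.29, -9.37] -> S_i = -5.05 + -1.08*i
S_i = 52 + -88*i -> [52, -36, -124, -212, -300]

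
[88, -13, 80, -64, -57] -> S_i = Random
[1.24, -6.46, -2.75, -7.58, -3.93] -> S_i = Random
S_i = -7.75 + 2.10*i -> [-7.75, -5.65, -3.55, -1.45, 0.65]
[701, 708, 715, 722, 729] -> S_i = 701 + 7*i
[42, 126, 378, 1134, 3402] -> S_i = 42*3^i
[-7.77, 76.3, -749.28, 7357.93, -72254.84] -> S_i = -7.77*(-9.82)^i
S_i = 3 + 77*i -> [3, 80, 157, 234, 311]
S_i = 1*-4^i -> [1, -4, 16, -64, 256]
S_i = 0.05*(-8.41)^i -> [0.05, -0.42, 3.54, -29.74, 250.12]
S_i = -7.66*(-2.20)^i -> [-7.66, 16.85, -37.07, 81.56, -179.44]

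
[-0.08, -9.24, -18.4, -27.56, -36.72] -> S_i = -0.08 + -9.16*i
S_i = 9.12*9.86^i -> [9.12, 89.92, 886.64, 8742.3, 86199.05]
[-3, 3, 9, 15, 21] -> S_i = -3 + 6*i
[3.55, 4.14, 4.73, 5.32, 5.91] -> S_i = 3.55 + 0.59*i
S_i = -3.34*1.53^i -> [-3.34, -5.11, -7.82, -11.96, -18.3]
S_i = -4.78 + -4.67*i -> [-4.78, -9.45, -14.12, -18.79, -23.46]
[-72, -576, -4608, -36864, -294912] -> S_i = -72*8^i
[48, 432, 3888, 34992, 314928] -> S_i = 48*9^i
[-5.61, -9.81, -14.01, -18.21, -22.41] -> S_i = -5.61 + -4.20*i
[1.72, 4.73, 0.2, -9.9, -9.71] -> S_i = Random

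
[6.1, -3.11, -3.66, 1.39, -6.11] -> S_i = Random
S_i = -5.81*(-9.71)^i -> [-5.81, 56.42, -547.79, 5319.05, -51647.95]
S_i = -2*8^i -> [-2, -16, -128, -1024, -8192]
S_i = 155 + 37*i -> [155, 192, 229, 266, 303]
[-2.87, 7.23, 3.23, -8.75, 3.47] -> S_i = Random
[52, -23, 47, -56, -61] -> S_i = Random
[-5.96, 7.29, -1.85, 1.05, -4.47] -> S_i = Random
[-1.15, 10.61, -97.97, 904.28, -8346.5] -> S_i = -1.15*(-9.23)^i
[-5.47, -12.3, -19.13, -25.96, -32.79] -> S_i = -5.47 + -6.83*i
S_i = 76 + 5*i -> [76, 81, 86, 91, 96]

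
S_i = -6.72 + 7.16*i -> [-6.72, 0.44, 7.6, 14.76, 21.92]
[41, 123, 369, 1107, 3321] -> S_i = 41*3^i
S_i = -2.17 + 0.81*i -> [-2.17, -1.36, -0.55, 0.26, 1.07]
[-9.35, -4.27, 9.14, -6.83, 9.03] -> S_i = Random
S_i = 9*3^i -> [9, 27, 81, 243, 729]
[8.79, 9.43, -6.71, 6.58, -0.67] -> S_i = Random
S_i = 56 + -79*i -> [56, -23, -102, -181, -260]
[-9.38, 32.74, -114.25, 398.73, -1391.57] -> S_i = -9.38*(-3.49)^i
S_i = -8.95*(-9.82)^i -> [-8.95, 87.89, -863.07, 8475.35, -83227.91]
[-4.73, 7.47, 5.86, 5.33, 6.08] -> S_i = Random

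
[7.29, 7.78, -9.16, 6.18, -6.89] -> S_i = Random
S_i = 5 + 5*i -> [5, 10, 15, 20, 25]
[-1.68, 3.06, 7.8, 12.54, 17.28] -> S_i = -1.68 + 4.74*i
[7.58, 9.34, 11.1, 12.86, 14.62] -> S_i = 7.58 + 1.76*i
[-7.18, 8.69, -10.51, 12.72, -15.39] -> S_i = -7.18*(-1.21)^i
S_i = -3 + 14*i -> [-3, 11, 25, 39, 53]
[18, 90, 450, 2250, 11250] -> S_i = 18*5^i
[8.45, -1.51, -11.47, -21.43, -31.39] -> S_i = 8.45 + -9.96*i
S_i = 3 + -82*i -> [3, -79, -161, -243, -325]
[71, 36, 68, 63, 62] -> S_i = Random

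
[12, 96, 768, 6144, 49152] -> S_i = 12*8^i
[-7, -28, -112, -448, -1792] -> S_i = -7*4^i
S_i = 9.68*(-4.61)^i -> [9.68, -44.62, 205.72, -948.37, 4371.99]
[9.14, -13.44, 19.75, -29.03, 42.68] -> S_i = 9.14*(-1.47)^i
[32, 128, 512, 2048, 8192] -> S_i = 32*4^i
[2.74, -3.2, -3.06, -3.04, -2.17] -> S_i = Random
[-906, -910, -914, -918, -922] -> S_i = -906 + -4*i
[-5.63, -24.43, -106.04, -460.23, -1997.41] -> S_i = -5.63*4.34^i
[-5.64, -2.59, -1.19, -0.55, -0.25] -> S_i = -5.64*0.46^i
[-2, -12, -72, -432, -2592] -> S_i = -2*6^i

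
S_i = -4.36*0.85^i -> [-4.36, -3.71, -3.15, -2.68, -2.28]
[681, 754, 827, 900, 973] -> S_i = 681 + 73*i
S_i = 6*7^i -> [6, 42, 294, 2058, 14406]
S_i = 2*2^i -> [2, 4, 8, 16, 32]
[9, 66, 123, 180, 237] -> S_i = 9 + 57*i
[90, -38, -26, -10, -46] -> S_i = Random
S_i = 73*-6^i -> [73, -438, 2628, -15768, 94608]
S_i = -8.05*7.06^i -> [-8.05, -56.83, -401.24, -2832.76, -19999.29]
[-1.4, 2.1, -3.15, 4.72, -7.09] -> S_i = -1.40*(-1.50)^i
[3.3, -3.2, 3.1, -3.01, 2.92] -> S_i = 3.30*(-0.97)^i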